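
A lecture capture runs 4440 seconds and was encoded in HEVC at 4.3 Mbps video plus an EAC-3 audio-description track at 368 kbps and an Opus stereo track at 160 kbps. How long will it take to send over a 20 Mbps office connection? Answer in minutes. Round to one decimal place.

Audio total: 368 + 160 = 528 kbps = 0.528 Mbps.
Total bitrate: 4.828 Mbps.
File: 4.828 Mbps × 4440 s = 21436.3 Mb.
At 20 Mbps: 21436.3 / 20 = 1071.8 s ≈ 17.9 minutes.

17.9 minutes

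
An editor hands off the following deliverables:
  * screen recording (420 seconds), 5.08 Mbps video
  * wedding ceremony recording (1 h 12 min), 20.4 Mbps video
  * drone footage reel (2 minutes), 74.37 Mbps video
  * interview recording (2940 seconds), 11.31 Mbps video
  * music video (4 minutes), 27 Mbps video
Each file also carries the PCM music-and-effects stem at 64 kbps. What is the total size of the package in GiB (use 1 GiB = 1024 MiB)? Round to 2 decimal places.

16.23 GiB

Audio: 64 kbps = 0.064 Mbps.
screen recording: 5.144 Mbps × 420 s = 2160.5 Mb
wedding ceremony recording: 20.464 Mbps × 4320 s = 88404.5 Mb
drone footage reel: 74.434 Mbps × 120 s = 8932.1 Mb
interview recording: 11.374 Mbps × 2940 s = 33439.6 Mb
music video: 27.064 Mbps × 240 s = 6495.4 Mb
Total: 139432.0 Mb = 17429.0 MB.
= 16.23 GiB.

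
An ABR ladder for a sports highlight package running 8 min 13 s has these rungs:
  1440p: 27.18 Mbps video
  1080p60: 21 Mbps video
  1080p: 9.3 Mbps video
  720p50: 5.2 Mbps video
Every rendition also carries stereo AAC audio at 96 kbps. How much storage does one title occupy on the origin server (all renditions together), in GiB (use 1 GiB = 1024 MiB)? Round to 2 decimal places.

8 min 13 s = 493 s
Audio: 96 kbps = 0.096 Mbps.
Sum of rendition bitrates: (27.18+0.096) + (21+0.096) + (9.3+0.096) + (5.2+0.096) = 63.064 Mbps.
× 493 s = 31,091 Mb = 3,886 MB = 3.619 GiB.

3.62 GiB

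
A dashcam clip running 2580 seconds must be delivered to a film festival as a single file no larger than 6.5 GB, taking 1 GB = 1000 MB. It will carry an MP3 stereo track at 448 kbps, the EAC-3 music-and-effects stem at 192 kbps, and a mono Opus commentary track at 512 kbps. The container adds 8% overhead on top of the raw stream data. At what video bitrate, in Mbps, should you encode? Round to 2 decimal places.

Budget: 6.5 GB = 52000.0 Mb.
Stream payload after overhead: 52000.0 / 1.08 = 48148.1 Mb.
Total bitrate budget: 48148.1 Mb / 2580 s = 18.662 Mbps.
Audio total: 448 + 192 + 512 = 1152 kbps = 1.152 Mbps.
Video: 18.662 − 1.152 = 17.510 Mbps.

17.51 Mbps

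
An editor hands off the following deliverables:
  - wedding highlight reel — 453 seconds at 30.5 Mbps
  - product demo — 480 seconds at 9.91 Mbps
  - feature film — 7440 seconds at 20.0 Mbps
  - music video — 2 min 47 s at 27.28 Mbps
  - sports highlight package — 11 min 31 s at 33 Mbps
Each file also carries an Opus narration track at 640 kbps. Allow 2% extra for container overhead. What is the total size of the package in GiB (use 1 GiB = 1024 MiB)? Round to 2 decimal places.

Audio: 640 kbps = 0.640 Mbps.
wedding highlight reel: 31.140 Mbps × 453 s × 1.02 = 14388.5 Mb
product demo: 10.550 Mbps × 480 s × 1.02 = 5165.3 Mb
feature film: 20.640 Mbps × 7440 s × 1.02 = 156632.8 Mb
music video: 27.920 Mbps × 167 s × 1.02 = 4755.9 Mb
sports highlight package: 33.640 Mbps × 691 s × 1.02 = 23710.1 Mb
Total: 204652.7 Mb = 25581.6 MB.
= 23.82 GiB.

23.82 GiB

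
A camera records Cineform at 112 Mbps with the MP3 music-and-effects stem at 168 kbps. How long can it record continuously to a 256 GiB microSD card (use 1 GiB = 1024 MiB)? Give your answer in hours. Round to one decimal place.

5.4 hours

Audio: 168 kbps = 0.168 Mbps.
Total bitrate: 112 + 0.168 = 112.168 Mbps.
Capacity: 256 GiB = 2,199,023 Mb.
Recording time: 2,199,023 / 112.168 = 19,605 s ≈ 5.45 hours.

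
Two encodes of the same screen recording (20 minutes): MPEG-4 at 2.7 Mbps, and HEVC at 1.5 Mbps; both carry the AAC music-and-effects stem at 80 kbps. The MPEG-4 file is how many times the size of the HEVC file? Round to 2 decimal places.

1.76

20 min = 1200 s
Audio: 80 kbps = 0.080 Mbps.
MPEG-4: 2.780 Mbps × 1200 s = 3336.0 Mb = 397.682 MiB.
HEVC: 1.580 Mbps × 1200 s = 1896.0 Mb = 226.021 MiB.
Ratio: 397.682 / 226.021 = 1.759.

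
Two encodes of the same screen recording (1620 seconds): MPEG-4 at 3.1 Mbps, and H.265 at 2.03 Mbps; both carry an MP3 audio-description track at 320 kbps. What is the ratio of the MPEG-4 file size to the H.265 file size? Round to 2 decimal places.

Audio: 320 kbps = 0.320 Mbps.
MPEG-4: 3.420 Mbps × 1620 s = 5540.4 Mb = 0.645 GiB.
H.265: 2.350 Mbps × 1620 s = 3807.0 Mb = 0.443 GiB.
Ratio: 0.645 / 0.443 = 1.455.

1.46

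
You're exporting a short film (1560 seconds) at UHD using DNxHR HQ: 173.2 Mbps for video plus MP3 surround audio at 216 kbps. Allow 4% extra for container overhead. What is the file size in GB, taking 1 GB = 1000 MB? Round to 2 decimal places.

35.17 GB

Audio: 216 kbps = 0.216 Mbps.
Total bitrate: 173.2 + 0.216 = 173.416 Mbps.
Stream data: 173.416 Mbps × 1560 s = 270529.0 Mb.
With 4% container overhead: ×1.04.
281,350 Mb ÷ 8 = 35,169 MB → 35.17 GB.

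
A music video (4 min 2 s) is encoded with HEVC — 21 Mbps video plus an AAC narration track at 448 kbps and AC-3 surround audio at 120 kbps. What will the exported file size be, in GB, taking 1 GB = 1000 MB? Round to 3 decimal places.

4 min 2 s = 242 s
Audio total: 448 + 120 = 568 kbps = 0.568 Mbps.
Total bitrate: 21 + 0.568 = 21.568 Mbps.
Stream data: 21.568 Mbps × 242 s = 5219.5 Mb.
5,219 Mb ÷ 8 = 652.4 MB → 0.6524 GB.

0.652 GB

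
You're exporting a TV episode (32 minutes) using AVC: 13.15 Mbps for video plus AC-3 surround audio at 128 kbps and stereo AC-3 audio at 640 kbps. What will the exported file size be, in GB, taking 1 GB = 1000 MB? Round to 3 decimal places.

32 min = 1920 s
Audio total: 128 + 640 = 768 kbps = 0.768 Mbps.
Total bitrate: 13.15 + 0.768 = 13.918 Mbps.
Stream data: 13.918 Mbps × 1920 s = 26722.6 Mb.
26,723 Mb ÷ 8 = 3,340 MB → 3.340 GB.

3.340 GB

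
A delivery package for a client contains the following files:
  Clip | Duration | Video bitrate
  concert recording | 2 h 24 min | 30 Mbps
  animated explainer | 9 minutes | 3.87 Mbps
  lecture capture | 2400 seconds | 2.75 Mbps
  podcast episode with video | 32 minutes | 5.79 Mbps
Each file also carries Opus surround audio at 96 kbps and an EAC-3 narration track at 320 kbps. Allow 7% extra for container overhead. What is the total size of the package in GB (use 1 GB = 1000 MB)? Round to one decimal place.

Audio total: 96 + 320 = 416 kbps = 0.416 Mbps.
concert recording: 30.416 Mbps × 8640 s × 1.07 = 281189.8 Mb
animated explainer: 4.286 Mbps × 540 s × 1.07 = 2476.5 Mb
lecture capture: 3.166 Mbps × 2400 s × 1.07 = 8130.3 Mb
podcast episode with video: 6.206 Mbps × 1920 s × 1.07 = 12749.6 Mb
Total: 304546.2 Mb = 38068.3 MB.
= 38.07 GB.

38.1 GB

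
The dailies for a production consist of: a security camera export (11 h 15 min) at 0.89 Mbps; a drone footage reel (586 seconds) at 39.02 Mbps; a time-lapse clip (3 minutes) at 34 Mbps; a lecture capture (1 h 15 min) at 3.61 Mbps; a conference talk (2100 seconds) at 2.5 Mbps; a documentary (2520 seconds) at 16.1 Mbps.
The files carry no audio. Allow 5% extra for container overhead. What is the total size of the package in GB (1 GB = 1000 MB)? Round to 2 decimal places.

16.68 GB

security camera export: 0.890 Mbps × 40500 s × 1.05 = 37847.2 Mb
drone footage reel: 39.020 Mbps × 586 s × 1.05 = 24009.0 Mb
time-lapse clip: 34.000 Mbps × 180 s × 1.05 = 6426.0 Mb
lecture capture: 3.610 Mbps × 4500 s × 1.05 = 17057.2 Mb
conference talk: 2.500 Mbps × 2100 s × 1.05 = 5512.5 Mb
documentary: 16.100 Mbps × 2520 s × 1.05 = 42600.6 Mb
Total: 133452.6 Mb = 16681.6 MB.
= 16.68 GB.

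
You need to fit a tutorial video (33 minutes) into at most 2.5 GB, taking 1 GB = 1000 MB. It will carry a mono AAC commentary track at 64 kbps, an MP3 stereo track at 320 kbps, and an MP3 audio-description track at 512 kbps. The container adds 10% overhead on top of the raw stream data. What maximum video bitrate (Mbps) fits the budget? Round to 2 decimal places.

Budget: 2.5 GB = 20000.0 Mb.
Stream payload after overhead: 20000.0 / 1.10 = 18181.8 Mb.
33 min = 1980 s
Total bitrate budget: 18181.8 Mb / 1980 s = 9.183 Mbps.
Audio total: 64 + 320 + 512 = 896 kbps = 0.896 Mbps.
Video: 9.183 − 0.896 = 8.287 Mbps.

8.29 Mbps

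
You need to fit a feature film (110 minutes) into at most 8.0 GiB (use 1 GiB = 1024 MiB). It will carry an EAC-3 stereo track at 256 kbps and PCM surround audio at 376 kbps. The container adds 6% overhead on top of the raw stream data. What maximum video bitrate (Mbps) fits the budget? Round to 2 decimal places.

Budget: 8.0 GiB = 68719.5 Mb.
Stream payload after overhead: 68719.5 / 1.06 = 64829.7 Mb.
110 min = 6600 s
Total bitrate budget: 64829.7 Mb / 6600 s = 9.823 Mbps.
Audio total: 256 + 376 = 632 kbps = 0.632 Mbps.
Video: 9.823 − 0.632 = 9.191 Mbps.

9.19 Mbps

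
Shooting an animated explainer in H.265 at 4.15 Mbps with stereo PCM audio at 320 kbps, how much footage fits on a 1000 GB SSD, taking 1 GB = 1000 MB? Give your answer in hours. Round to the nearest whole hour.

Audio: 320 kbps = 0.320 Mbps.
Total bitrate: 4.15 + 0.320 = 4.470 Mbps.
Capacity: 1000 GB = 8,000,000 Mb.
Recording time: 8,000,000 / 4.470 = 1,789,709 s ≈ 497 hours.

497 hours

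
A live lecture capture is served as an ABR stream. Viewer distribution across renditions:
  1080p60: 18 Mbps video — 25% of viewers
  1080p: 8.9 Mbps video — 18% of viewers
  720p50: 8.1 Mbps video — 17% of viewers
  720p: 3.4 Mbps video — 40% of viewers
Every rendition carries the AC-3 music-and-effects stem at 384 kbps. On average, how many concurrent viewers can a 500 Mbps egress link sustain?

Audio: 384 kbps = 0.384 Mbps.
Average per-viewer bitrate: 0.25×18.384 + 0.18×9.284 + 0.17×8.484 + 0.40×3.784 = 9.223 Mbps.
500 Mbps = 500.0 Mbps; 500.0 / 9.223 = 54.21 → 54.

54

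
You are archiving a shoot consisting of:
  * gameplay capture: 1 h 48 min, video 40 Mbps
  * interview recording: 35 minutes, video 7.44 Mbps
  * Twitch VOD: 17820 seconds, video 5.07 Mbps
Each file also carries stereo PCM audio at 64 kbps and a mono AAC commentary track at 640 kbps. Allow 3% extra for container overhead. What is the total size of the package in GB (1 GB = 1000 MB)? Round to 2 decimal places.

49.41 GB

Audio total: 64 + 640 = 704 kbps = 0.704 Mbps.
gameplay capture: 40.704 Mbps × 6480 s × 1.03 = 271674.8 Mb
interview recording: 8.144 Mbps × 2100 s × 1.03 = 17615.5 Mb
Twitch VOD: 5.774 Mbps × 17820 s × 1.03 = 105979.5 Mb
Total: 395269.7 Mb = 49408.7 MB.
= 49.41 GB.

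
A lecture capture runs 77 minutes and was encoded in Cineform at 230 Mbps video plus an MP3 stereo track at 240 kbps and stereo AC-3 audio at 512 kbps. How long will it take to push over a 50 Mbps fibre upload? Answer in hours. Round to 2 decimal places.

5.92 hours

77 min = 4620 s
Audio total: 240 + 512 = 752 kbps = 0.752 Mbps.
Total bitrate: 230.752 Mbps.
File: 230.752 Mbps × 4620 s = 1066074.2 Mb.
At 50 Mbps: 1066074.2 / 50 = 21321.5 s ≈ 5.92 hours.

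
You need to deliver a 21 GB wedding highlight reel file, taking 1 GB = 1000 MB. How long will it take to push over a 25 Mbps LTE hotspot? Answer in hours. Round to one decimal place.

File: 21 GB = 168000.0 Mb.
At 25 Mbps: 168000.0 / 25 = 6720.0 s ≈ 1.87 hours.

1.9 hours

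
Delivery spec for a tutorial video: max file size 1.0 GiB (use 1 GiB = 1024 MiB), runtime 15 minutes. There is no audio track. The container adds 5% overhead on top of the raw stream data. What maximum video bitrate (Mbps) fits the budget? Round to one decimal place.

9.1 Mbps

Budget: 1.0 GiB = 8589.9 Mb.
Stream payload after overhead: 8589.9 / 1.05 = 8180.9 Mb.
15 min = 900 s
Total bitrate budget: 8180.9 Mb / 900 s = 9.090 Mbps.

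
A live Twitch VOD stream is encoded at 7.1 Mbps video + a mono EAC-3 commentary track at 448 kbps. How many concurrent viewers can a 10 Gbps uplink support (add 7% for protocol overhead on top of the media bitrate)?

Audio: 448 kbps = 0.448 Mbps.
Per-viewer media rate: 7.548 Mbps.
On the wire with 7% overhead: 8.076 Mbps.
10 Gbps = 10,000 Mbps; 10,000 / 8.076 = 1238.18 → 1238 viewers.

1238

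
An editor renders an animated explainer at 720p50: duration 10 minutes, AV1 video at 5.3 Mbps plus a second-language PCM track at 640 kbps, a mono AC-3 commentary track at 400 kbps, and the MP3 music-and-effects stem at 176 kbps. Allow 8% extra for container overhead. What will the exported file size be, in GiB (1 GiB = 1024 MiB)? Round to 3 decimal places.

0.492 GiB

10 min = 600 s
Audio total: 640 + 400 + 176 = 1216 kbps = 1.216 Mbps.
Total bitrate: 5.3 + 1.216 = 6.516 Mbps.
Stream data: 6.516 Mbps × 600 s = 3909.6 Mb.
With 8% container overhead: ×1.08.
4,222 Mb = 527,796,000 bytes ÷ 1,073,741,824 = 0.4915 GiB.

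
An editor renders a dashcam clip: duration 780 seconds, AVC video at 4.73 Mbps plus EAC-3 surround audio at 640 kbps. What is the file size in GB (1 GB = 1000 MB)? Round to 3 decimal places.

0.524 GB

Audio: 640 kbps = 0.640 Mbps.
Total bitrate: 4.73 + 0.640 = 5.370 Mbps.
Stream data: 5.370 Mbps × 780 s = 4188.6 Mb.
4,189 Mb ÷ 8 = 523.6 MB → 0.5236 GB.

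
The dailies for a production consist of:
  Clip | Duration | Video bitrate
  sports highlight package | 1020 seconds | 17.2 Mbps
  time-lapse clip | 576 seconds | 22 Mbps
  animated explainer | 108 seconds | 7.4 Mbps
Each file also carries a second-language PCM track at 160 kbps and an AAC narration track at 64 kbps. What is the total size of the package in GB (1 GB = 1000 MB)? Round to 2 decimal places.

Audio total: 160 + 64 = 224 kbps = 0.224 Mbps.
sports highlight package: 17.424 Mbps × 1020 s = 17772.5 Mb
time-lapse clip: 22.224 Mbps × 576 s = 12801.0 Mb
animated explainer: 7.624 Mbps × 108 s = 823.4 Mb
Total: 31396.9 Mb = 3924.6 MB.
= 3.925 GB.

3.92 GB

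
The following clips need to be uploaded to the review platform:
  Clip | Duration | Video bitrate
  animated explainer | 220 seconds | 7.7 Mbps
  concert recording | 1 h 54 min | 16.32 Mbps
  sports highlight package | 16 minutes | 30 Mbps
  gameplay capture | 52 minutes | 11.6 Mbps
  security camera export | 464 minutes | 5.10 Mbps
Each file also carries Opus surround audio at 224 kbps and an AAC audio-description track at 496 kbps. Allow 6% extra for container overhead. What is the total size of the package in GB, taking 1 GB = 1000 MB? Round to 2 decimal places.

Audio total: 224 + 496 = 720 kbps = 0.720 Mbps.
animated explainer: 8.420 Mbps × 220 s × 1.06 = 1963.5 Mb
concert recording: 17.040 Mbps × 6840 s × 1.06 = 123546.8 Mb
sports highlight package: 30.720 Mbps × 960 s × 1.06 = 31260.7 Mb
gameplay capture: 12.320 Mbps × 3120 s × 1.06 = 40744.7 Mb
security camera export: 5.820 Mbps × 27840 s × 1.06 = 171750.5 Mb
Total: 369266.3 Mb = 46158.3 MB.
= 46.16 GB.

46.16 GB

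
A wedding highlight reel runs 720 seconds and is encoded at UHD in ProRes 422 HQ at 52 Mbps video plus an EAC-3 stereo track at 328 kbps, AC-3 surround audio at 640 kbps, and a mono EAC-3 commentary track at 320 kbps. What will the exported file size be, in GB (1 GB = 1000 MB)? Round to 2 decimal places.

4.80 GB

Audio total: 328 + 640 + 320 = 1288 kbps = 1.288 Mbps.
Total bitrate: 52 + 1.288 = 53.288 Mbps.
Stream data: 53.288 Mbps × 720 s = 38367.4 Mb.
38,367 Mb ÷ 8 = 4,796 MB → 4.796 GB.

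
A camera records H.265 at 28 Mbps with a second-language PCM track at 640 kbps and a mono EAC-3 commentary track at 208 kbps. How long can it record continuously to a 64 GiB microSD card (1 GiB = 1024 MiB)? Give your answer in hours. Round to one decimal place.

5.3 hours

Audio total: 640 + 208 = 848 kbps = 0.848 Mbps.
Total bitrate: 28 + 0.848 = 28.848 Mbps.
Capacity: 64 GiB = 549,756 Mb.
Recording time: 549,756 / 28.848 = 19,057 s ≈ 5.29 hours.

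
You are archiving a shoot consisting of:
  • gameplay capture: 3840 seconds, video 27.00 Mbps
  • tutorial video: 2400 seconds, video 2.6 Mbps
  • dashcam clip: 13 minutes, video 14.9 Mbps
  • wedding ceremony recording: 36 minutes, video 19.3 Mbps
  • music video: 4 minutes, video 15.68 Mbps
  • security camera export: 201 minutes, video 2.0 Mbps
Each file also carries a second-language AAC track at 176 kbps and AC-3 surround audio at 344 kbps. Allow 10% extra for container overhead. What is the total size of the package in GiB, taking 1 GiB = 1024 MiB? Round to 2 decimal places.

25.90 GiB

Audio total: 176 + 344 = 520 kbps = 0.520 Mbps.
gameplay capture: 27.520 Mbps × 3840 s × 1.10 = 116244.5 Mb
tutorial video: 3.120 Mbps × 2400 s × 1.10 = 8236.8 Mb
dashcam clip: 15.420 Mbps × 780 s × 1.10 = 13230.4 Mb
wedding ceremony recording: 19.820 Mbps × 2160 s × 1.10 = 47092.3 Mb
music video: 16.200 Mbps × 240 s × 1.10 = 4276.8 Mb
security camera export: 2.520 Mbps × 12060 s × 1.10 = 33430.3 Mb
Total: 222511.1 Mb = 27813.9 MB.
= 25.90 GiB.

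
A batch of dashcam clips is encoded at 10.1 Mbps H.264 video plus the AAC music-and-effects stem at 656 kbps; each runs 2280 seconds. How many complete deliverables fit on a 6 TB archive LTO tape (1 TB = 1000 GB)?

1957

Audio: 656 kbps = 0.656 Mbps.
Total bitrate: 10.756 Mbps.
Per item: 10.756 Mbps × 2280 s = 24,524 Mb = 3,065 MB.
Capacity: 6 TB = 48,000,000 Mb; 1957.29 items → 1957 complete.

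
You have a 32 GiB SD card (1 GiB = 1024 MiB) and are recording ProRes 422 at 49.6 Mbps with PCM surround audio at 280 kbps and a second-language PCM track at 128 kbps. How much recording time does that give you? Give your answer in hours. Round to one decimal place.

Audio total: 280 + 128 = 408 kbps = 0.408 Mbps.
Total bitrate: 49.6 + 0.408 = 50.008 Mbps.
Capacity: 32 GiB = 274,878 Mb.
Recording time: 274,878 / 50.008 = 5,497 s ≈ 1.53 hours.

1.5 hours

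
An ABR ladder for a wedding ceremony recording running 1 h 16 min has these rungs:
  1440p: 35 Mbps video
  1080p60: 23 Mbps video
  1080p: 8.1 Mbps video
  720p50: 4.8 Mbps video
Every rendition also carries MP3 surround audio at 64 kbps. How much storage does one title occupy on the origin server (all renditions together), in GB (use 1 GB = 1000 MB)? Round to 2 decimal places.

40.56 GB

1 h 16 min = 76 min = 4560 s
Audio: 64 kbps = 0.064 Mbps.
Sum of rendition bitrates: (35+0.064) + (23+0.064) + (8.1+0.064) + (4.8+0.064) = 71.156 Mbps.
× 4560 s = 324,471 Mb = 40,559 MB = 40.56 GB.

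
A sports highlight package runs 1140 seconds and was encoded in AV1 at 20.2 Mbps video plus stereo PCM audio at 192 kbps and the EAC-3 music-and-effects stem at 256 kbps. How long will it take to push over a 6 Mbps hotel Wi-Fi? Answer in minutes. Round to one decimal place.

65.4 minutes

Audio total: 192 + 256 = 448 kbps = 0.448 Mbps.
Total bitrate: 20.648 Mbps.
File: 20.648 Mbps × 1140 s = 23538.7 Mb.
At 6 Mbps: 23538.7 / 6 = 3923.1 s ≈ 65.4 minutes.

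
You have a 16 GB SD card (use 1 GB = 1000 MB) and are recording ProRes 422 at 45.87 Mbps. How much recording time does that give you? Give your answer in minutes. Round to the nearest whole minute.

Capacity: 16 GB = 128,000 Mb.
Recording time: 128,000 / 45.870 = 2,790 s ≈ 46.5 minutes.

47 minutes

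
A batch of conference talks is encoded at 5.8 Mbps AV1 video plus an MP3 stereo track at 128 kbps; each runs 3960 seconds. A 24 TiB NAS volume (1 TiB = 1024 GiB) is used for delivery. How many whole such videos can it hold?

Audio: 128 kbps = 0.128 Mbps.
Total bitrate: 5.928 Mbps.
Per item: 5.928 Mbps × 3960 s = 23,475 Mb = 2,934 MB.
Capacity: 24 TiB = 211,106,233 Mb; 8992.86 items → 8992 complete.

8992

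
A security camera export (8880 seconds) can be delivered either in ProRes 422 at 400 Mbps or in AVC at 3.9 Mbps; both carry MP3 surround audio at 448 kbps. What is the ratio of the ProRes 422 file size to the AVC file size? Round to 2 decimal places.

Audio: 448 kbps = 0.448 Mbps.
ProRes 422: 400.448 Mbps × 8880 s = 3555978.2 Mb = 444.497 GB.
AVC: 4.348 Mbps × 8880 s = 38610.2 Mb = 4.826 GB.
Ratio: 444.497 / 4.826 = 92.099.

92.10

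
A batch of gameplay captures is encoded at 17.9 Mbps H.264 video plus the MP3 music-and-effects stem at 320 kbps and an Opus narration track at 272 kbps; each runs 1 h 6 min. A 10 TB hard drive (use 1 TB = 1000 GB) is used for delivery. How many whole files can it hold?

1 h 6 min = 66 min = 3960 s
Audio total: 320 + 272 = 592 kbps = 0.592 Mbps.
Total bitrate: 18.492 Mbps.
Per item: 18.492 Mbps × 3960 s = 73,228 Mb = 9,154 MB.
Capacity: 10 TB = 80,000,000 Mb; 1092.47 items → 1092 complete.

1092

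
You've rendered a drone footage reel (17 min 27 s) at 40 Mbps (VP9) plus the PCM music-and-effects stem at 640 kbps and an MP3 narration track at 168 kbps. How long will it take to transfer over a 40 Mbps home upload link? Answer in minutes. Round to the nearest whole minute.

18 minutes

17 min 27 s = 1047 s
Audio total: 640 + 168 = 808 kbps = 0.808 Mbps.
Total bitrate: 40.808 Mbps.
File: 40.808 Mbps × 1047 s = 42726.0 Mb.
At 40 Mbps: 42726.0 / 40 = 1068.1 s ≈ 17.8 minutes.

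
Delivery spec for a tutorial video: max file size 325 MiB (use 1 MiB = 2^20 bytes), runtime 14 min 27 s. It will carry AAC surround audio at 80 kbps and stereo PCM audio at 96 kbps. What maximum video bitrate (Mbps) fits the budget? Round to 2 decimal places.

Budget: 325 MiB = 2726.3 Mb.
14 min 27 s = 867 s
Total bitrate budget: 2726.3 Mb / 867 s = 3.145 Mbps.
Audio total: 80 + 96 = 176 kbps = 0.176 Mbps.
Video: 3.145 − 0.176 = 2.969 Mbps.

2.97 Mbps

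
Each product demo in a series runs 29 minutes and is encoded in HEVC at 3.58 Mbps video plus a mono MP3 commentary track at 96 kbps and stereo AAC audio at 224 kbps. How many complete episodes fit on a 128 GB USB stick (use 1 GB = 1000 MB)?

29 min = 1740 s
Audio total: 96 + 224 = 320 kbps = 0.320 Mbps.
Total bitrate: 3.900 Mbps.
Per item: 3.900 Mbps × 1740 s = 6,786 Mb = 848.2 MB.
Capacity: 128 GB = 1,024,000 Mb; 150.90 items → 150 complete.

150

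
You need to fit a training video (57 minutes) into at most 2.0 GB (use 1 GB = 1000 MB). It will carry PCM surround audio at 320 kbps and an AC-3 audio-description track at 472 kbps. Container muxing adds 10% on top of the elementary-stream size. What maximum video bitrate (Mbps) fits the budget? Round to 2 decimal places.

3.46 Mbps

Budget: 2.0 GB = 16000.0 Mb.
Stream payload after overhead: 16000.0 / 1.10 = 14545.5 Mb.
57 min = 3420 s
Total bitrate budget: 14545.5 Mb / 3420 s = 4.253 Mbps.
Audio total: 320 + 472 = 792 kbps = 0.792 Mbps.
Video: 4.253 − 0.792 = 3.461 Mbps.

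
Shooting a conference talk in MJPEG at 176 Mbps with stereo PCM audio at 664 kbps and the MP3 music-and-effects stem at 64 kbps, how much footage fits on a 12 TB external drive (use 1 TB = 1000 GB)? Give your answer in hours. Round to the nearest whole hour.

151 hours

Audio total: 664 + 64 = 728 kbps = 0.728 Mbps.
Total bitrate: 176 + 0.728 = 176.728 Mbps.
Capacity: 12 TB = 96,000,000 Mb.
Recording time: 96,000,000 / 176.728 = 543,208 s ≈ 151 hours.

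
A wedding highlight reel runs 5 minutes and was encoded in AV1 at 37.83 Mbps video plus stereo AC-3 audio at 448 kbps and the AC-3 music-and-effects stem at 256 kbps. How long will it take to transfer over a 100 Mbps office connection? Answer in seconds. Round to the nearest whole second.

5 min = 300 s
Audio total: 448 + 256 = 704 kbps = 0.704 Mbps.
Total bitrate: 38.534 Mbps.
File: 38.534 Mbps × 300 s = 11560.2 Mb.
At 100 Mbps: 11560.2 / 100 = 115.6 s ≈ 116 seconds.

116 seconds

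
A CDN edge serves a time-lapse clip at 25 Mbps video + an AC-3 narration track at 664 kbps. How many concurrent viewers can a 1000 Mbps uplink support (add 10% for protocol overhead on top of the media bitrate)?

Audio: 664 kbps = 0.664 Mbps.
Per-viewer media rate: 25.664 Mbps.
On the wire with 10% overhead: 28.230 Mbps.
1000 Mbps = 1,000 Mbps; 1,000 / 28.230 = 35.42 → 35 viewers.

35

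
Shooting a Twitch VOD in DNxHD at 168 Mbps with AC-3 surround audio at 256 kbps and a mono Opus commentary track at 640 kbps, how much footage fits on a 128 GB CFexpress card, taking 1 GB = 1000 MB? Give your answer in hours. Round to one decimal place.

1.7 hours

Audio total: 256 + 640 = 896 kbps = 0.896 Mbps.
Total bitrate: 168 + 0.896 = 168.896 Mbps.
Capacity: 128 GB = 1,024,000 Mb.
Recording time: 1,024,000 / 168.896 = 6,063 s ≈ 1.68 hours.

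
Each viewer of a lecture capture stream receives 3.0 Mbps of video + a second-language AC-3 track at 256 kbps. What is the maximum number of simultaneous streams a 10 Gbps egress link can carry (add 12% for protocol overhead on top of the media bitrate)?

Audio: 256 kbps = 0.256 Mbps.
Per-viewer media rate: 3.256 Mbps.
On the wire with 12% overhead: 3.647 Mbps.
10 Gbps = 10,000 Mbps; 10,000 / 3.647 = 2742.19 → 2742 viewers.

2742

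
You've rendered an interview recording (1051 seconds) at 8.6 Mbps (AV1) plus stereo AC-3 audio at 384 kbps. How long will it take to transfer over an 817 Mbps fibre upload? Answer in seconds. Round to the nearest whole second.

Audio: 384 kbps = 0.384 Mbps.
Total bitrate: 8.984 Mbps.
File: 8.984 Mbps × 1051 s = 9442.2 Mb.
At 817 Mbps: 9442.2 / 817 = 11.6 s ≈ 11.6 seconds.

12 seconds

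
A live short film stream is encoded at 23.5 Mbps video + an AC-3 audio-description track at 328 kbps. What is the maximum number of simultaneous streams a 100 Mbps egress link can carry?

4

Audio: 328 kbps = 0.328 Mbps.
Per-viewer media rate: 23.828 Mbps.
100 Mbps = 100.0 Mbps; 100.0 / 23.828 = 4.20 → 4 viewers.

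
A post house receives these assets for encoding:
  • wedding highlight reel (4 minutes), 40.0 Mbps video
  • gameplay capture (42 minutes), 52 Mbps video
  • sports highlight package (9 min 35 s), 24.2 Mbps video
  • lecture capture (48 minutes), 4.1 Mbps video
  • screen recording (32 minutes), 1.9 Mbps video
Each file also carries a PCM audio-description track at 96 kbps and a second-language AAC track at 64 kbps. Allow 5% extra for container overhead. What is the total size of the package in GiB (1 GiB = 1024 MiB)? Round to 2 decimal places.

Audio total: 96 + 64 = 160 kbps = 0.160 Mbps.
wedding highlight reel: 40.160 Mbps × 240 s × 1.05 = 10120.3 Mb
gameplay capture: 52.160 Mbps × 2520 s × 1.05 = 138015.4 Mb
sports highlight package: 24.360 Mbps × 575 s × 1.05 = 14707.4 Mb
lecture capture: 4.260 Mbps × 2880 s × 1.05 = 12882.2 Mb
screen recording: 2.060 Mbps × 1920 s × 1.05 = 4153.0 Mb
Total: 179878.2 Mb = 22484.8 MB.
= 20.94 GiB.

20.94 GiB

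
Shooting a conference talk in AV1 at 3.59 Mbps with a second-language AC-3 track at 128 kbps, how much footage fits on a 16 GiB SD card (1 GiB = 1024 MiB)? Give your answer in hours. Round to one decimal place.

Audio: 128 kbps = 0.128 Mbps.
Total bitrate: 3.59 + 0.128 = 3.718 Mbps.
Capacity: 16 GiB = 137,439 Mb.
Recording time: 137,439 / 3.718 = 36,966 s ≈ 10.3 hours.

10.3 hours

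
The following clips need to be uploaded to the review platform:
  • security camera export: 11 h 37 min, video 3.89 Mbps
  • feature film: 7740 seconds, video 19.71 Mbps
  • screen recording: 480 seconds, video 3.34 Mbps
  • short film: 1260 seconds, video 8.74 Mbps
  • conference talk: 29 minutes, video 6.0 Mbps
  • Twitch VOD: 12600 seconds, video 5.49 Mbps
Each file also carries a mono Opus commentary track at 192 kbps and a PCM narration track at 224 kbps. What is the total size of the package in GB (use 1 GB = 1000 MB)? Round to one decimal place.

54.3 GB

Audio total: 192 + 224 = 416 kbps = 0.416 Mbps.
security camera export: 4.306 Mbps × 41820 s = 180076.9 Mb
feature film: 20.126 Mbps × 7740 s = 155775.2 Mb
screen recording: 3.756 Mbps × 480 s = 1802.9 Mb
short film: 9.156 Mbps × 1260 s = 11536.6 Mb
conference talk: 6.416 Mbps × 1740 s = 11163.8 Mb
Twitch VOD: 5.906 Mbps × 12600 s = 74415.6 Mb
Total: 434771.0 Mb = 54346.4 MB.
= 54.35 GB.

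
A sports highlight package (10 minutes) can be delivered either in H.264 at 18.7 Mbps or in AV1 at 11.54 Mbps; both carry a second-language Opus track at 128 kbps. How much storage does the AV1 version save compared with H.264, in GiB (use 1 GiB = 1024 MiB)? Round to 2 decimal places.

0.50 GiB

10 min = 600 s
Audio: 128 kbps = 0.128 Mbps.
H.264: 18.828 Mbps × 600 s = 11296.8 Mb = 1.315 GiB.
AV1: 11.668 Mbps × 600 s = 7000.8 Mb = 0.815 GiB.
Saving: 1.315 − 0.815 = 0.500 GiB.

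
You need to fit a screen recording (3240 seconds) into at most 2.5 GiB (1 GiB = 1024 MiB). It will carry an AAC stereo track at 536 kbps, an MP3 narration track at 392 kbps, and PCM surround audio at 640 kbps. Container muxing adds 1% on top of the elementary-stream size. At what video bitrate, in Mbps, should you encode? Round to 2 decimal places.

4.99 Mbps

Budget: 2.5 GiB = 21474.8 Mb.
Stream payload after overhead: 21474.8 / 1.01 = 21262.2 Mb.
Total bitrate budget: 21262.2 Mb / 3240 s = 6.562 Mbps.
Audio total: 536 + 392 + 640 = 1568 kbps = 1.568 Mbps.
Video: 6.562 − 1.568 = 4.994 Mbps.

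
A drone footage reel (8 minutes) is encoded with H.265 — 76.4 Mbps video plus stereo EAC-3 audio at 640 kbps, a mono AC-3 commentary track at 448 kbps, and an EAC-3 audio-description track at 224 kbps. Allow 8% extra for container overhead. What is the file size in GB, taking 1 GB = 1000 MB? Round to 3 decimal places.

8 min = 480 s
Audio total: 640 + 448 + 224 = 1312 kbps = 1.312 Mbps.
Total bitrate: 76.4 + 1.312 = 77.712 Mbps.
Stream data: 77.712 Mbps × 480 s = 37301.8 Mb.
With 8% container overhead: ×1.08.
40,286 Mb ÷ 8 = 5,036 MB → 5.036 GB.

5.036 GB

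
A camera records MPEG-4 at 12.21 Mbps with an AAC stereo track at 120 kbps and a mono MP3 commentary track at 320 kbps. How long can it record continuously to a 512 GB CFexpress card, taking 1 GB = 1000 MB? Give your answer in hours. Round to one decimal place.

Audio total: 120 + 320 = 440 kbps = 0.440 Mbps.
Total bitrate: 12.21 + 0.440 = 12.650 Mbps.
Capacity: 512 GB = 4,096,000 Mb.
Recording time: 4,096,000 / 12.650 = 323,794 s ≈ 89.9 hours.

89.9 hours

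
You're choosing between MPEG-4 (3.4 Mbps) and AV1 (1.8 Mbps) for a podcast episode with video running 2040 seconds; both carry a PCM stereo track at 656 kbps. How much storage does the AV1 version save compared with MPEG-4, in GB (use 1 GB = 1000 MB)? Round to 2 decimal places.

Audio: 656 kbps = 0.656 Mbps.
MPEG-4: 4.056 Mbps × 2040 s = 8274.2 Mb = 1.034 GB.
AV1: 2.456 Mbps × 2040 s = 5010.2 Mb = 0.626 GB.
Saving: 1.034 − 0.626 = 0.408 GB.

0.41 GB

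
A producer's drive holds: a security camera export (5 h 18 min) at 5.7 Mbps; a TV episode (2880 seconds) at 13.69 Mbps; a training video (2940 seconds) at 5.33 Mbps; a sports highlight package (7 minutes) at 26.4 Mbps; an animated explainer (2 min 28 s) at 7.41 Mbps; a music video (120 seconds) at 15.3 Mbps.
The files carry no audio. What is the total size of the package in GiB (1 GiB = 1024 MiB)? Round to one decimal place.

security camera export: 5.700 Mbps × 19080 s = 108756.0 Mb
TV episode: 13.690 Mbps × 2880 s = 39427.2 Mb
training video: 5.330 Mbps × 2940 s = 15670.2 Mb
sports highlight package: 26.400 Mbps × 420 s = 11088.0 Mb
animated explainer: 7.410 Mbps × 148 s = 1096.7 Mb
music video: 15.300 Mbps × 120 s = 1836.0 Mb
Total: 177874.1 Mb = 22234.3 MB.
= 20.71 GiB.

20.7 GiB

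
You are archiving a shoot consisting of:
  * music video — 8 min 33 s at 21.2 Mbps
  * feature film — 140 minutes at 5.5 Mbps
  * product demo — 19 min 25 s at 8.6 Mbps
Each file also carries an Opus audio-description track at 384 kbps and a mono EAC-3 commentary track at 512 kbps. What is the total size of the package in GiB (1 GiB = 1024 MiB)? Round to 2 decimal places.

8.86 GiB

Audio total: 384 + 512 = 896 kbps = 0.896 Mbps.
music video: 22.096 Mbps × 513 s = 11335.2 Mb
feature film: 6.396 Mbps × 8400 s = 53726.4 Mb
product demo: 9.496 Mbps × 1165 s = 11062.8 Mb
Total: 76124.5 Mb = 9515.6 MB.
= 8.862 GiB.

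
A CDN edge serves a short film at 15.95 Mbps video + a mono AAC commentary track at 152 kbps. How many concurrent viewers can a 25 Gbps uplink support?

1552

Audio: 152 kbps = 0.152 Mbps.
Per-viewer media rate: 16.102 Mbps.
25 Gbps = 25,000 Mbps; 25,000 / 16.102 = 1552.60 → 1552 viewers.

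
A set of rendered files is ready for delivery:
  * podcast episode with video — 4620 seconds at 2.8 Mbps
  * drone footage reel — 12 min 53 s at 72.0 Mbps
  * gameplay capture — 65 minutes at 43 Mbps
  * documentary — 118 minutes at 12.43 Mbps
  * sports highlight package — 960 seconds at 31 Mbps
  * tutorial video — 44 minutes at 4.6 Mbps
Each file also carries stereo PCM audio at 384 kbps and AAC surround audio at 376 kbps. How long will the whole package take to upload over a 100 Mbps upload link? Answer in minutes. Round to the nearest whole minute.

64 minutes

Audio total: 384 + 376 = 760 kbps = 0.760 Mbps.
podcast episode with video: 3.560 Mbps × 4620 s = 16447.2 Mb
drone footage reel: 72.760 Mbps × 773 s = 56243.5 Mb
gameplay capture: 43.760 Mbps × 3900 s = 170664.0 Mb
documentary: 13.190 Mbps × 7080 s = 93385.2 Mb
sports highlight package: 31.760 Mbps × 960 s = 30489.6 Mb
tutorial video: 5.360 Mbps × 2640 s = 14150.4 Mb
Total: 381379.9 Mb = 47672.5 MB.
At 100 Mbps: 381379.9 / 100 = 3814 s ≈ 63.6 minutes.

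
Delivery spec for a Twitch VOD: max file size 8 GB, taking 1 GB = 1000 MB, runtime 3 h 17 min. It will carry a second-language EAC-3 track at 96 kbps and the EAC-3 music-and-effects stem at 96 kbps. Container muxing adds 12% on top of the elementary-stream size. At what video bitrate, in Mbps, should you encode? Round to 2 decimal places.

Budget: 8 GB = 64000.0 Mb.
Stream payload after overhead: 64000.0 / 1.12 = 57142.9 Mb.
3 h 17 min = 197 min = 11820 s
Total bitrate budget: 57142.9 Mb / 11820 s = 4.834 Mbps.
Audio total: 96 + 96 = 192 kbps = 0.192 Mbps.
Video: 4.834 − 0.192 = 4.642 Mbps.

4.64 Mbps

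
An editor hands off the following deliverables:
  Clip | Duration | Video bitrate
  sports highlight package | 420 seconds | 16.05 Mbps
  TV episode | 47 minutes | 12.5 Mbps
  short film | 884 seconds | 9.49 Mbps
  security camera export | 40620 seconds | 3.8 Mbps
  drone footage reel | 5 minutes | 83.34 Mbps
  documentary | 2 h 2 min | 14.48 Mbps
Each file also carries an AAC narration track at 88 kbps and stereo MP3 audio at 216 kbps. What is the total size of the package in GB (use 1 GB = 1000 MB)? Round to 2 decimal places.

Audio total: 88 + 216 = 304 kbps = 0.304 Mbps.
sports highlight package: 16.354 Mbps × 420 s = 6868.7 Mb
TV episode: 12.804 Mbps × 2820 s = 36107.3 Mb
short film: 9.794 Mbps × 884 s = 8657.9 Mb
security camera export: 4.104 Mbps × 40620 s = 166704.5 Mb
drone footage reel: 83.644 Mbps × 300 s = 25093.2 Mb
documentary: 14.784 Mbps × 7320 s = 108218.9 Mb
Total: 351650.4 Mb = 43956.3 MB.
= 43.96 GB.

43.96 GB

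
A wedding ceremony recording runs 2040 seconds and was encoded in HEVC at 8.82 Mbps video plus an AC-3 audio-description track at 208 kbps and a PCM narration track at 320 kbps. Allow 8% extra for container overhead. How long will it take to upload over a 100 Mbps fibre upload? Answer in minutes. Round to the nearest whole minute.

Audio total: 208 + 320 = 528 kbps = 0.528 Mbps.
Total bitrate: 9.348 Mbps.
File: 9.348 Mbps × 2040 s = 19069.9 Mb.
With 8% container overhead: ×1.08. → 20595.5 Mb.
At 100 Mbps: 20595.5 / 100 = 206.0 s ≈ 3.43 minutes.

3 minutes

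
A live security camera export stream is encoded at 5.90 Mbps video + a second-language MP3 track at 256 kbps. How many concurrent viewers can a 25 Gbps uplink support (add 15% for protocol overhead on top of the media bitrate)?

Audio: 256 kbps = 0.256 Mbps.
Per-viewer media rate: 6.156 Mbps.
On the wire with 15% overhead: 7.079 Mbps.
25 Gbps = 25,000 Mbps; 25,000 / 7.079 = 3531.37 → 3531 viewers.

3531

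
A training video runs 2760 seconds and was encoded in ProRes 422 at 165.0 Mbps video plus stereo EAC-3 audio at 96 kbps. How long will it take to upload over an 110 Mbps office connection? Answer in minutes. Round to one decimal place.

69.0 minutes

Audio: 96 kbps = 0.096 Mbps.
Total bitrate: 165.096 Mbps.
File: 165.096 Mbps × 2760 s = 455665.0 Mb.
At 110 Mbps: 455665.0 / 110 = 4142.4 s ≈ 69 minutes.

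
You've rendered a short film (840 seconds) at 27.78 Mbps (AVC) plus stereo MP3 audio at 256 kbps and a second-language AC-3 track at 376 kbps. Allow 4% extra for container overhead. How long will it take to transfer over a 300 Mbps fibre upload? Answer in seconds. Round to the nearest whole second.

83 seconds

Audio total: 256 + 376 = 632 kbps = 0.632 Mbps.
Total bitrate: 28.412 Mbps.
File: 28.412 Mbps × 840 s = 23866.1 Mb.
With 4% container overhead: ×1.04. → 24820.7 Mb.
At 300 Mbps: 24820.7 / 300 = 82.7 s ≈ 82.7 seconds.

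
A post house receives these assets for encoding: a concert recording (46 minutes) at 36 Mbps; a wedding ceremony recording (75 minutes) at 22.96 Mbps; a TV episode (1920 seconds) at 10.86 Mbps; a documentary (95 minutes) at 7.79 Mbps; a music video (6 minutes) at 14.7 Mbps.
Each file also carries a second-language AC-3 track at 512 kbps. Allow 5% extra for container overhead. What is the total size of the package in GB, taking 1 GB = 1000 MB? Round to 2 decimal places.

36.89 GB

Audio: 512 kbps = 0.512 Mbps.
concert recording: 36.512 Mbps × 2760 s × 1.05 = 105811.8 Mb
wedding ceremony recording: 23.472 Mbps × 4500 s × 1.05 = 110905.2 Mb
TV episode: 11.372 Mbps × 1920 s × 1.05 = 22926.0 Mb
documentary: 8.302 Mbps × 5700 s × 1.05 = 49687.5 Mb
music video: 15.212 Mbps × 360 s × 1.05 = 5750.1 Mb
Total: 295080.5 Mb = 36885.1 MB.
= 36.89 GB.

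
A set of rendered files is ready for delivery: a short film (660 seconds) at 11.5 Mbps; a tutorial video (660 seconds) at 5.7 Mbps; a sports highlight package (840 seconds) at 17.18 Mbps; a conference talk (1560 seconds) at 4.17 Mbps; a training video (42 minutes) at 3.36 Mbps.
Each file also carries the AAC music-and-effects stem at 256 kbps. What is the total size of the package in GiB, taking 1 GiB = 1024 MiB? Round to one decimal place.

4.9 GiB

Audio: 256 kbps = 0.256 Mbps.
short film: 11.756 Mbps × 660 s = 7759.0 Mb
tutorial video: 5.956 Mbps × 660 s = 3931.0 Mb
sports highlight package: 17.436 Mbps × 840 s = 14646.2 Mb
conference talk: 4.426 Mbps × 1560 s = 6904.6 Mb
training video: 3.616 Mbps × 2520 s = 9112.3 Mb
Total: 42353.0 Mb = 5294.1 MB.
= 4.931 GiB.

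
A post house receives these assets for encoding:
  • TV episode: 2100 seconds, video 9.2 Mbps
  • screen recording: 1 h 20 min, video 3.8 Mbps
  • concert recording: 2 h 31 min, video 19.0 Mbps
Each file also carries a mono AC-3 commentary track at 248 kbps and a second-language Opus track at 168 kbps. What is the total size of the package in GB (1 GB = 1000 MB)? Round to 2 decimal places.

Audio total: 248 + 168 = 416 kbps = 0.416 Mbps.
TV episode: 9.616 Mbps × 2100 s = 20193.6 Mb
screen recording: 4.216 Mbps × 4800 s = 20236.8 Mb
concert recording: 19.416 Mbps × 9060 s = 175909.0 Mb
Total: 216339.4 Mb = 27042.4 MB.
= 27.04 GB.

27.04 GB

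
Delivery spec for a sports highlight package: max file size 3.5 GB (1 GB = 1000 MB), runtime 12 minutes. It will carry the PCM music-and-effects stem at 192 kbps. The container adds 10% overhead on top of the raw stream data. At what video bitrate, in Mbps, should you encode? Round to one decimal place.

Budget: 3.5 GB = 28000.0 Mb.
Stream payload after overhead: 28000.0 / 1.10 = 25454.5 Mb.
12 min = 720 s
Total bitrate budget: 25454.5 Mb / 720 s = 35.354 Mbps.
Audio: 192 kbps = 0.192 Mbps.
Video: 35.354 − 0.192 = 35.162 Mbps.

35.2 Mbps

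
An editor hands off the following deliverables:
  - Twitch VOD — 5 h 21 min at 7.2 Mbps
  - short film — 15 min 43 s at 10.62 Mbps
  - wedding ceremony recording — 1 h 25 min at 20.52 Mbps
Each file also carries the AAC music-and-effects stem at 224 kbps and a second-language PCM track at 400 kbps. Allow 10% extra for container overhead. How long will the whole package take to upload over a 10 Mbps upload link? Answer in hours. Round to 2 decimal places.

Audio total: 224 + 400 = 624 kbps = 0.624 Mbps.
Twitch VOD: 7.824 Mbps × 19260 s × 1.10 = 165759.3 Mb
short film: 11.244 Mbps × 943 s × 1.10 = 11663.4 Mb
wedding ceremony recording: 21.144 Mbps × 5100 s × 1.10 = 118617.8 Mb
Total: 296040.5 Mb = 37005.1 MB.
At 10 Mbps: 296040.5 / 10 = 29604 s ≈ 8.22 hours.

8.22 hours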